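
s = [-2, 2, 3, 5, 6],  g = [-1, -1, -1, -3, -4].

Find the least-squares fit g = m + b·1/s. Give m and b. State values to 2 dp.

m = -1.95, b = -0.34

The normal equations are: 5·m + (7/10)·b = -10;  (7/10)·m + (611/900)·b = -8/5.
(Σ1 = 5, Σ1/s = 7/10, Σ1/s·1/s = 611/900, Σg = -10, Σ1/s·g = -8/5.)
Eliminating b: (611/900)·(row 1) − (7/10)·(row 2) gives (1307/450)·m = (611/900)·(-10) − (7/10)·(-8/5) = -2551/450, so m = -2551/1307.
Then b = ((-8/5) − (7/10)·(-2551/1307))/(611/900) = -450/1307.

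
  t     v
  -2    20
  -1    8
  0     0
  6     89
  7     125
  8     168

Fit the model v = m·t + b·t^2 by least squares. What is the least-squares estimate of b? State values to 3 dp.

b = 3.115

From the data, Σt·t = 154, Σt·t^2 = 1062, Σt^2·t^2 = 7810.
Right-hand side: Σt·v = 2705, Σt^2·v = 20169.
Normal equations: [[154, 1062]; [1062, 7810]]·[m, b]ᵀ = [2705, 20169]ᵀ.
Determinant 154·7810 − 1062² = 74896.
m = (2705·7810 − 1062·20169)/74896 = -73357/18724; b = (154·20169 − 1062·2705)/74896 = 58329/18724.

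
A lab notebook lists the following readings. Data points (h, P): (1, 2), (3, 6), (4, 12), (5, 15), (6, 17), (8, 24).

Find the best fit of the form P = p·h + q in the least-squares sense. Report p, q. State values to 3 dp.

MᵀM·[p, q]ᵀ = MᵀP reads: 151·p + 27·q = 437;  27·p + 6·q = 76.
(Σh·h = 151, Σh = 27, Σ1 = 6, Σh·P = 437, ΣP = 76.)
Eliminating q: 6·(row 1) − 27·(row 2) gives 177·p = 6·437 − 27·76 = 570, so p = 190/59.
Then q = (76 − 27·(190/59))/6 = -323/177.

p = 3.220, q = -1.825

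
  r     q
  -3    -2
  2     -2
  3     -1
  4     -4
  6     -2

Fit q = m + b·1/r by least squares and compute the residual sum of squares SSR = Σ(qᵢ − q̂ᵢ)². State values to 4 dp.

XᵀX·[m, b]ᵀ = Xᵀq reads: 5·m + (11/12)·b = -11;  (11/12)·m + (9/16)·b = -2.
(Σ1 = 5, Σ1/r = 11/12, Σ1/r·1/r = 9/16, Σq = -11, Σ1/r·q = -2.)
Eliminating b: (9/16)·(row 1) − (11/12)·(row 2) gives (71/36)·m = (9/16)·(-11) − (11/12)·(-2) = -209/48, so m = -627/284.
Then b = ((-2) − (11/12)·(-627/284))/(9/16) = 3/71.
Residuals: 63/284, 53/284, 339/284, -128/71, 57/284; SSR = 1363/284.

SSR = 4.7993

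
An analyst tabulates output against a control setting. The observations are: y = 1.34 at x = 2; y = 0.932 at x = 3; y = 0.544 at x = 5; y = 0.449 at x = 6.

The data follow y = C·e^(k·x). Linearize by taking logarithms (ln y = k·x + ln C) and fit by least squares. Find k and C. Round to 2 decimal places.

Let Y = ln y. Fitting Y = k·x + ln C by least squares:
Σx = 16.0000, Σ(x)² = 74.0000, Σln y = -1.1873, Σx·ln y = -7.4744.
Equations: 74.0000·k + 16.0000·ln C = -7.4744;  16.0000·k + 4·ln C = -1.1873.
Slope k = (n·Σx·ln y − Σx·Σln y)/(n·Σ(x)² − (Σx)²) = (4·-7.4744 − 16.0000·-1.1873)/40.0000 = -0.27252; ln C = (Σln y − k·Σx)/n = 0.79325, so C = exp(0.79325) = 2.21057.

k = -0.27, C = 2.21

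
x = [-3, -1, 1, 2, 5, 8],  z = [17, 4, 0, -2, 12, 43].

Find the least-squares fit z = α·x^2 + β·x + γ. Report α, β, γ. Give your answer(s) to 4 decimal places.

Compute the Gram sums: Σx^2·x^2 = 4820, Σx^2·x = 618, Σx^2 = 104, Σx·x = 104, Σx = 12, Σ1 = 6.
Moment sums: Σx^2·z = 3201, Σx·z = 345, Σz = 74.
Row-reducing yields α = 21809/21986, β = -288153/109930, γ = 20998/54965.

α = 0.9919, β = -2.6212, γ = 0.3820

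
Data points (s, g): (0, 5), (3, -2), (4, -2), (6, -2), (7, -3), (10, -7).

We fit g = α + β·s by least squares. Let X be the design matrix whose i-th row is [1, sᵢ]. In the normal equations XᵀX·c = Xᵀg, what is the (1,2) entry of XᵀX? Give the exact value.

Row 1 ↔ basis 1, column 2 ↔ basis s, so (XᵀX)_{1,2} = Σᵢ s = (1)·(0) + (1)·(3) + (1)·(4) + (1)·(6) + (1)·(7) + (1)·(10) = 30.

30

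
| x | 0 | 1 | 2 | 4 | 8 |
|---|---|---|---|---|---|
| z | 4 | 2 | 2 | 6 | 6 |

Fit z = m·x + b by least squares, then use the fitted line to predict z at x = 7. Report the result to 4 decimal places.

Compute the Gram sums: Σx·x = 85, Σx = 15, Σ1 = 5.
And Σx·z = 78, Σz = 20.
MᵀM·[m, b]ᵀ = Mᵀz becomes [[85, 15]; [15, 5]]·[m, b]ᵀ = [78, 20]ᵀ.
Determinant 85·5 − 15² = 200.
m = (78·5 − 15·20)/200 = 9/20; b = (85·20 − 15·78)/200 = 53/20.
At x = 7: ẑ = (9/20)·(7) + (53/20)·(1) = 29/5.

ẑ = 5.8000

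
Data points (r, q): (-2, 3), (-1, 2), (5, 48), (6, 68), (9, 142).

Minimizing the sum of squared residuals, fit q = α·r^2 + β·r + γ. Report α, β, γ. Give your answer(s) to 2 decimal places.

α = 1.53, β = 1.84, γ = 1.30

Forming MᵀM = [[8499, 1061, 147]; [1061, 147, 17]; [147, 17, 5]] and Mᵀq = [15164, 1918, 263]ᵀ gives MᵀM·[α, β, γ]ᵀ = Mᵀq.
Solving the 3×3 system (Gaussian elimination) gives α = 55225/36038, β = 33091/18019, γ = 46965/36038.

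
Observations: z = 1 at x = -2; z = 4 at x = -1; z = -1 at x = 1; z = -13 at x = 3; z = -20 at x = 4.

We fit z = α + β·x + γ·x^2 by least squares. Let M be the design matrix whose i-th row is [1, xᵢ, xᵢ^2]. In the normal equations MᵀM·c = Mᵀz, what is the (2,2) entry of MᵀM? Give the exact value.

31

Row 2 ↔ basis x, column 2 ↔ basis x, so (MᵀM)_{2,2} = Σᵢ (x)·(x) = (-2)·(-2) + (-1)·(-1) + (1)·(1) + (3)·(3) + (4)·(4) = 31.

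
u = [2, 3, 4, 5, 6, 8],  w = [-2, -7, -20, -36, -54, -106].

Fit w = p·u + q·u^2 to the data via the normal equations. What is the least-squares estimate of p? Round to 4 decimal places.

Sums needed: Σu·u = 154, Σu·u^2 = 952, Σu^2·u^2 = 6370.
For Aᵀw: Σu·w = -1457, Σu^2·w = -10019.
Normal equations: [[154, 952]; [952, 6370]]·[p, q]ᵀ = [-1457, -10019]ᵀ.
Δ = 154·6370 − 952² = 74676.
p = ((-1457)·6370 − 952·(-10019))/74676 = 6119/1778; q = (154·(-10019) − 952·(-1457))/74676 = -3711/1778.

p = 3.4415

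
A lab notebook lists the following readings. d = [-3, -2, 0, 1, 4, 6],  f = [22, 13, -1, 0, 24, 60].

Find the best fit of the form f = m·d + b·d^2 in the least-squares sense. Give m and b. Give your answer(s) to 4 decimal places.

m = -1.7924, b = 1.9606

Compute the Gram sums: Σd·d = 66, Σd·d^2 = 246, Σd^2·d^2 = 1650.
And Σd·f = 364, Σd^2·f = 2794.
MᵀM·[m, b]ᵀ = Mᵀf becomes [[66, 246]; [246, 1650]]·[m, b]ᵀ = [364, 2794]ᵀ.
Δ = 66·1650 − 246² = 48384.
m = (364·1650 − 246·2794)/48384 = -803/448; b = (66·2794 − 246·364)/48384 = 2635/1344.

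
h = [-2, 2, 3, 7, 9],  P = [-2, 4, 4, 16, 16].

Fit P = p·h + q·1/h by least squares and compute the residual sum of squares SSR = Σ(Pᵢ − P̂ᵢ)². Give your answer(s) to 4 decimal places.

SSR = 11.9860

Normal-equation sums: Σh·h = 147, Σh·1/h = 5, Σ1/h·1/h = 5111/7938.
Moment sums: Σh·P = 280, Σ1/h·P = 529/63.
Normal equations: [[147, 5]; [5, 5111/7938]]·[p, q]ᵀ = [280, 529/63]ᵀ.
Determinant 147·(5111/7938) − 5² = 3761/54.
p = (280·(5111/7938) − 5·(529/63))/(3761/54) = 156830/78981; q = (147·(529/63) − 5·280)/(3761/54) = -8946/3761.
Residuals: 61765/78981, 96197/78981, -30648/26327, 27532/11283, -42300/26327; SSR = 135238/11283.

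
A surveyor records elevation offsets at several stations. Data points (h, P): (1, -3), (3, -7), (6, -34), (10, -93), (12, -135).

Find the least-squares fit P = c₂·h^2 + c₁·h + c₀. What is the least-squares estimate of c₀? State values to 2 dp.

Normal-equation sums: Σh^2·h^2 = 32114, Σh^2·h = 2972, Σh^2 = 290, Σh·h = 290, Σh = 32, Σ1 = 5.
Right-hand side: Σh^2·P = -30030, Σh·P = -2778, ΣP = -272.
MᵀM·[c₂, c₁, c₀]ᵀ = MᵀP becomes [[32114, 2972, 290]; [2972, 290, 32]; [290, 32, 5]]·[c₂, c₁, c₀]ᵀ = [-30030, -2778, -272]ᵀ.
Inverting the 3×3 Gram matrix, [c₂, c₁, c₀]ᵀ = [-23719/23997, 18553/23997, -16158/7999]ᵀ.

c₀ = -2.02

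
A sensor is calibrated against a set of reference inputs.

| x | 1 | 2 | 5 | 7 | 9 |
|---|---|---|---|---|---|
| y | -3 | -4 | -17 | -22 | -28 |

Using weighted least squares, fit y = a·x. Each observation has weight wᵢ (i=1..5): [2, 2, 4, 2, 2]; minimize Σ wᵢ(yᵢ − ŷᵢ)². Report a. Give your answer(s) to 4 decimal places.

a = -3.1730

Entries of MᵀWM: Σwᵢ·x·x = 370.
Moment sums: Σwᵢ·x·y = -1174.
a = (-1174)/370 = -3.17297.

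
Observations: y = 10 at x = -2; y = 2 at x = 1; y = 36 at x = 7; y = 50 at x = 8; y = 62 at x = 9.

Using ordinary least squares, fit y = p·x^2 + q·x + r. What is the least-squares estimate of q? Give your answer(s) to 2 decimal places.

q = -1.66

Setting ∂/∂p … = 0 gives: 13075·p + 1577·q + 199·r = 10028;  1577·p + 199·q + 23·r = 1192;  199·p + 23·q + 5·r = 160.
(Σx^2·x^2 = 13075, Σx^2·x = 1577, Σx^2 = 199, Σx·x = 199, Σx = 23, Σ1 = 5, Σx^2·y = 10028, Σx·y = 1192, Σy = 160.)
Solving the 3×3 system (Gaussian elimination) gives p = 16426/17797, q = -29528/17797, r = 1394/481.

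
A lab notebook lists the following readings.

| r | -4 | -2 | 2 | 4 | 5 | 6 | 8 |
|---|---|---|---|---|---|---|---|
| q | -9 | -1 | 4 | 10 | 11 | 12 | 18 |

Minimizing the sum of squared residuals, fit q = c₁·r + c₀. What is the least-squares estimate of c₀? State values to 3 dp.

Compute the Gram sums: Σr·r = 165, Σr = 19, Σ1 = 7.
Right-hand side: Σr·q = 357, Σq = 45.
det = 165·7 − 19² = 794.
c₁ = (357·7 − 19·45)/794 = 822/397; c₀ = (165·45 − 19·357)/794 = 321/397.

c₀ = 0.809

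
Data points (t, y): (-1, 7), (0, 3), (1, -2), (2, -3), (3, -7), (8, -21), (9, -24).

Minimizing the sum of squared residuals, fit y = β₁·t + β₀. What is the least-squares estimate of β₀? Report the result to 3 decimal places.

Setting ∂/∂β₁ … = 0 gives: 160·β₁ + 22·β₀ = -420;  22·β₁ + 7·β₀ = -47.
(Σt·t = 160, Σt = 22, Σ1 = 7, Σt·y = -420, Σy = -47.)
Δ = 160·7 − 22² = 636.
β₁ = ((-420)·7 − 22·(-47))/636 = -953/318; β₀ = (160·(-47) − 22·(-420))/636 = 430/159.

β₀ = 2.704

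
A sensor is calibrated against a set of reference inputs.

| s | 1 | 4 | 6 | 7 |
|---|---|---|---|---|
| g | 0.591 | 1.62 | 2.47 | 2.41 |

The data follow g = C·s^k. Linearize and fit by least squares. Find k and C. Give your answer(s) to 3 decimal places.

k = 0.752, C = 0.590

Taking logs, ln g = k·ln s + ln C, so regress ln g on ln s.
Σln s = 5.1240, Σ(ln s)² = 8.9188, Σln g = 1.7403, Σln s·ln g = 4.0006.
Equations: 8.9188·k + 5.1240·ln C = 4.0006;  5.1240·k + 4·ln C = 1.7403.
Δ = 8.9188·4 − (5.1240)² = 9.4201; k = (4.0006·4 − 5.1240·1.7403)/9.4201 = 0.75211, ln C = (8.9188·1.7403 − 5.1240·4.0006)/9.4201 = -0.52837, so C = exp(-0.52837) = 0.58957.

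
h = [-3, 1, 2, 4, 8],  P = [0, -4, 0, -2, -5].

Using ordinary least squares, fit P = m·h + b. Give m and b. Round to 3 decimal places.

m = -0.393, b = -1.258

The normal system MᵀM·[m, b]ᵀ = MᵀP is [[94, 12]; [12, 5]]·[m, b]ᵀ = [-52, -11]ᵀ.
det = 94·5 − 12² = 326.
m = ((-52)·5 − 12·(-11))/326 = -64/163; b = (94·(-11) − 12·(-52))/326 = -205/163.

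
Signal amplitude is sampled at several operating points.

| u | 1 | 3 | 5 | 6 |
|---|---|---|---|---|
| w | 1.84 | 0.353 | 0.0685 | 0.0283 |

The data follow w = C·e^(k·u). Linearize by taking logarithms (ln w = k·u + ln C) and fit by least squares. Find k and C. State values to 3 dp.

Let Y = ln w. Fitting Y = k·u + ln C by least squares:
Σu = 15.0000, Σ(u)² = 71.0000, Σln w = -6.6773, Σu·ln w = -37.3081.
Equations: 71.0000·k + 15.0000·ln C = -37.3081;  15.0000·k + 4·ln C = -6.6773.
Δ = 71.0000·4 − (15.0000)² = 59.0000; k = (-37.3081·4 − 15.0000·-6.6773)/59.0000 = -0.83173, ln C = (71.0000·-6.6773 − 15.0000·-37.3081)/59.0000 = 1.44966, so C = exp(1.44966) = 4.26167.

k = -0.832, C = 4.262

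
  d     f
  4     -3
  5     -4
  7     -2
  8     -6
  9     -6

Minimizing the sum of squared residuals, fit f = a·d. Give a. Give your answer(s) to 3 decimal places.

a = -0.630

The normal equations are: 235·a = -148.
(Σd·d = 235, Σd·f = -148.)
Hence a = -148 / 235 ≈ -0.629787.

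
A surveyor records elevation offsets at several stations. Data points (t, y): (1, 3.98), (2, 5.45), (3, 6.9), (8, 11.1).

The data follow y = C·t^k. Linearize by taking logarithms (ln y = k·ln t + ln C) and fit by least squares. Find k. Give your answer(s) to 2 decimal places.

Taking logs, ln y = k·ln t + ln C, so regress ln y on ln t.
Σln t = 3.8712, Σ(ln t)² = 6.0115, Σln y = 7.4154, Σln t·ln y = 8.3024.
Normal system: [[6.0115, 3.8712]; [3.8712, 4]]·[k, ln C]ᵀ = [8.3024, 7.4154]ᵀ.
Slope k = (n·Σln t·ln y − Σln t·Σln y)/(n·Σ(ln t)² − (Σln t)²) = (4·8.3024 − 3.8712·7.4154)/9.0597 = 0.49706; ln C = (Σln y − k·Σln t)/n = 1.37278.

k = 0.50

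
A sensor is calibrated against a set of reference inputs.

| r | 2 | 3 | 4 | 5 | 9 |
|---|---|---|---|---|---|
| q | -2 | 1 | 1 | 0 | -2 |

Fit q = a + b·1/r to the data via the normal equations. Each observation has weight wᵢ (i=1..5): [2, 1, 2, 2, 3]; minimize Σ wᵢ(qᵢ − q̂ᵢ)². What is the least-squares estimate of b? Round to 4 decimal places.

b = -0.1886

AᵀWA·[a, b]ᵀ = AᵀWq reads: 10·a + (77/30)·b = -7;  (77/30)·a + (4607/5400)·b = -11/6.
Eliminating b: (4607/5400)·(row 1) − (77/30)·(row 2) gives (1312/675)·a = (4607/5400)·(-7) − (77/30)·(-11/6) = -6839/5400, so a = -6839/10496.
Then b = ((-11/6) − (77/30)·(-6839/10496))/(4607/5400) = -495/2624.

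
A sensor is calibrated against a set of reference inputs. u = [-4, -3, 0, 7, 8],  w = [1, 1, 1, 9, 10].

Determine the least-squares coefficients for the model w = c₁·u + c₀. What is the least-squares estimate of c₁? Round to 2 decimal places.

With design matrix A, AᵀA = [[138, 8]; [8, 5]] and Aᵀw = [136, 22]ᵀ.
Δ = 138·5 − 8² = 626.
c₁ = (136·5 − 8·22)/626 = 252/313; c₀ = (138·22 − 8·136)/626 = 974/313.

c₁ = 0.81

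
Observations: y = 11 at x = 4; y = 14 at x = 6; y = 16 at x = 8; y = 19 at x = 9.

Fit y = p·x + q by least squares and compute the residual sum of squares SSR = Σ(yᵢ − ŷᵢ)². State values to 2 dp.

From the data, Σx·x = 197, Σx = 27, Σ1 = 4.
Moment sums: Σx·y = 427, Σy = 60.
Eliminating q: 4·(row 1) − 27·(row 2) gives 59·p = 4·427 − 27·60 = 88, so p = 88/59.
Then q = (60 − 27·(88/59))/4 = 291/59.
Residuals: 6/59, 7/59, -51/59, 38/59; SSR = 70/59.

SSR = 1.19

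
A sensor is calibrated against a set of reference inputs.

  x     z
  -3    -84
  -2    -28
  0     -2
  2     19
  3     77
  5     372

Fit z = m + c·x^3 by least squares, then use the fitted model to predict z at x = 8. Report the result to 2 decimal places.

Entries of AᵀA: Σ1 = 6, Σx^3 = 125, Σx^3·x^3 = 17211.
Moment sums: Σz = 354, Σx^3·z = 51223.
Eliminating c: 17211·(row 1) − 125·(row 2) gives 87641·m = 17211·354 − 125·51223 = -310181, so m = -310181/87641.
Then c = (51223 − 125·(-310181/87641))/17211 = 263088/87641.
At x = 8: ẑ = (-310181/87641)·(1) + (263088/87641)·(512) = 134390875/87641.

ẑ = 1533.42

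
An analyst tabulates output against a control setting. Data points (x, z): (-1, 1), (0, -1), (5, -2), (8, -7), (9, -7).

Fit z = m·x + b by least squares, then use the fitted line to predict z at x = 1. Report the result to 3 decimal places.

Setting ∂/∂m … = 0 gives: 171·m + 21·b = -130;  21·m + 5·b = -16.
(Σx·x = 171, Σx = 21, Σ1 = 5, Σx·z = -130, Σz = -16.)
Δ = 171·5 − 21² = 414.
m = ((-130)·5 − 21·(-16))/414 = -157/207; b = (171·(-16) − 21·(-130))/414 = -1/69.
At x = 1: ẑ = (-157/207)·(1) + (-1/69)·(1) = -160/207.

ẑ = -0.773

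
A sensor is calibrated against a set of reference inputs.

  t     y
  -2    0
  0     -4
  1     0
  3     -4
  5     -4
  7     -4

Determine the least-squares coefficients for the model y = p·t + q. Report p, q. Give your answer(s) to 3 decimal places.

Compute the Gram sums: Σt·t = 88, Σt = 14, Σ1 = 6.
For Aᵀy: Σt·y = -60, Σy = -16.
AᵀA·[p, q]ᵀ = Aᵀy becomes [[88, 14]; [14, 6]]·[p, q]ᵀ = [-60, -16]ᵀ.
det = 88·6 − 14² = 332.
p = ((-60)·6 − 14·(-16))/332 = -34/83; q = (88·(-16) − 14·(-60))/332 = -142/83.

p = -0.410, q = -1.711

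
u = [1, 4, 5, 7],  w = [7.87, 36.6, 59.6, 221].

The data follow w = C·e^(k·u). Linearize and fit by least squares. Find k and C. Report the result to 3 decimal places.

Let Y = ln w. Fitting Y = k·u + ln C by least squares:
Over the data: Σu = 17.0000, Σ(u)² = 91.0000, Σln w = 15.1489, Σu·ln w = 74.6887.
Normal system: [[91.0000, 17.0000]; [17.0000, 4]]·[k, ln C]ᵀ = [74.6887, 15.1489]ᵀ.
Slope k = (n·Σu·ln w − Σu·Σln w)/(n·Σ(u)² − (Σu)²) = (4·74.6887 − 17.0000·15.1489)/75.0000 = 0.54964; ln C = (Σln w − k·Σu)/n = 1.45126, so C = exp(1.45126) = 4.26851.

k = 0.550, C = 4.269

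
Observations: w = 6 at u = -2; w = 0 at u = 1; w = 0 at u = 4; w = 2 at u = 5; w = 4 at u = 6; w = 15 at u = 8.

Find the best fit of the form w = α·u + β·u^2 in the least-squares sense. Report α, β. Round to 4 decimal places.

α = -1.9814, β = 0.4739

Entries of AᵀA: Σu·u = 146, Σu·u^2 = 910, Σu^2·u^2 = 6290.
For Aᵀw: Σu·w = 142, Σu^2·w = 1178.
AᵀA·[α, β]ᵀ = Aᵀw becomes [[146, 910]; [910, 6290]]·[α, β]ᵀ = [142, 1178]ᵀ.
det = 146·6290 − 910² = 90240.
α = (142·6290 − 910·1178)/90240 = -745/376; β = (146·1178 − 910·142)/90240 = 891/1880.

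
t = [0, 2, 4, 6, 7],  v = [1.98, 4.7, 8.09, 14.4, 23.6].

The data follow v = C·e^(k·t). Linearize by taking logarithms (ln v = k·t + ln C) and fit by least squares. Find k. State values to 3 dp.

k = 0.336

Let Y = ln v. Fitting Y = k·t + ln C by least squares:
Σt = 19.0000, Σ(t)² = 105.0000, Σln v = 10.1498, Σt·ln v = 49.5897.
Normal system: [[105.0000, 19.0000]; [19.0000, 5]]·[k, ln C]ᵀ = [49.5897, 10.1498]ᵀ.
Δ = 105.0000·5 − (19.0000)² = 164.0000; k = (49.5897·5 − 19.0000·10.1498)/164.0000 = 0.33600, ln C = (105.0000·10.1498 − 19.0000·49.5897)/164.0000 = 0.75317.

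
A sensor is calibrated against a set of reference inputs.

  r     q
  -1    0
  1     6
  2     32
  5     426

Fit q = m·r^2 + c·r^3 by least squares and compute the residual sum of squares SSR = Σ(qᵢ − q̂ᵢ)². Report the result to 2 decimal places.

From the data, Σr^2·r^2 = 643, Σr^2·r^3 = 3157, Σr^3·r^3 = 15691.
And Σr^2·q = 10784, Σr^3·q = 53512.
Determinant 643·15691 − 3157² = 122664.
m = (10784·15691 − 3157·53512)/122664 = 1805/807; c = (643·53512 − 3157·10784)/122664 = 2389/807.
Residuals: 584/807, 216/269, -508/807, 32/807; SSR = 1264/807.

SSR = 1.57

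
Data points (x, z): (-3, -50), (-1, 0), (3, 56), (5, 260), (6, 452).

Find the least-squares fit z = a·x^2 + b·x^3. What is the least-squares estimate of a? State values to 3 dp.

a = 0.378

Setting ∂/∂a … = 0 gives: 2084·a + 10900·b = 22826;  10900·a + 63740·b = 132994.
det = 2084·63740 − 10900² = 14024160.
a = (22826·63740 − 10900·132994)/14024160 = 22061/58434; b = (2084·132994 − 10900·22826)/14024160 = 295376/146085.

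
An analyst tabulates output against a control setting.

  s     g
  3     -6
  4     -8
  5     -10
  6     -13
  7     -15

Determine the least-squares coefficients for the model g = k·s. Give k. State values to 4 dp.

Setting ∂/∂k … = 0 gives: 135·k = -283.
k = (-283)/135 = -2.0963.

k = -2.0963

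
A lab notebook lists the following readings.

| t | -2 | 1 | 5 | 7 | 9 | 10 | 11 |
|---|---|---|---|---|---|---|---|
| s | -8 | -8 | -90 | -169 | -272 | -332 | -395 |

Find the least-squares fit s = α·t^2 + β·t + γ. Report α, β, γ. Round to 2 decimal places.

α = -3.00, β = -2.89, γ = -1.76

Forming XᵀX = [[34245, 3521, 381]; [3521, 381, 41]; [381, 41, 7]] and Xᵀs = [-113598, -11738, -1274]ᵀ gives XᵀX·[α, β, γ]ᵀ = Xᵀs.
Solving the 3×3 system (Gaussian elimination) gives α = -630155/210028, β = -607281/210028, γ = -92432/52507.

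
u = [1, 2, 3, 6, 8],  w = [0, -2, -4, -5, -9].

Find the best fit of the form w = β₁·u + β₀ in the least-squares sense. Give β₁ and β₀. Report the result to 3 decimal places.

β₁ = -1.118, β₀ = 0.471

With design matrix X, XᵀX = [[114, 20]; [20, 5]] and Xᵀw = [-118, -20]ᵀ.
Eliminating β₀: 5·(row 1) − 20·(row 2) gives 170·β₁ = 5·(-118) − 20·(-20) = -190, so β₁ = -19/17.
Then β₀ = ((-20) − 20·(-19/17))/5 = 8/17.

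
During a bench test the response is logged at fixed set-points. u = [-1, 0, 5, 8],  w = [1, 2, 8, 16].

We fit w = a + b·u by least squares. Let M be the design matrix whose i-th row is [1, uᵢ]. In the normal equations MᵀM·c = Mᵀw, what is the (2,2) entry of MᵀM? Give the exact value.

90

Row 2 ↔ basis u, column 2 ↔ basis u, so (MᵀM)_{2,2} = Σᵢ (u)·(u) = (-1)·(-1) + (0)·(0) + (5)·(5) + (8)·(8) = 90.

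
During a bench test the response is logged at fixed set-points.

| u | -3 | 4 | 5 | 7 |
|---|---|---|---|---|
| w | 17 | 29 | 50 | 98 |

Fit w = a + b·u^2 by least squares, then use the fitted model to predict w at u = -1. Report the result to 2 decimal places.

Entries of MᵀM: Σ1 = 4, Σu^2 = 99, Σu^2·u^2 = 3363.
Right-hand side: Σw = 194, Σu^2·w = 6669.
MᵀM·[a, b]ᵀ = Mᵀw becomes [[4, 99]; [99, 3363]]·[a, b]ᵀ = [194, 6669]ᵀ.
Determinant 4·3363 − 99² = 3651.
a = (194·3363 − 99·6669)/3651 = -2603/1217; b = (4·6669 − 99·194)/3651 = 2490/1217.
At u = -1: ŵ = (-2603/1217)·(1) + (2490/1217)·(1) = -113/1217.

ŵ = -0.09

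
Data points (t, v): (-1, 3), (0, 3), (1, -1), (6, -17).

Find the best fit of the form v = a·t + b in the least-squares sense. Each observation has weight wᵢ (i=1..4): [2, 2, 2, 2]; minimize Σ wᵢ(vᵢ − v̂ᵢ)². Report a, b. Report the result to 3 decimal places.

MᵀWM·[a, b]ᵀ = MᵀWv reads: 76·a + 12·b = -212;  12·a + 8·b = -24.
(Σwᵢ·t·t = 76, Σwᵢ·t = 12, Σwᵢ·1 = 8, Σwᵢ·t·v = -212, Σwᵢ·v = -24.)
Δ = 76·8 − 12² = 464.
a = ((-212)·8 − 12·(-24))/464 = -88/29; b = (76·(-24) − 12·(-212))/464 = 45/29.

a = -3.034, b = 1.552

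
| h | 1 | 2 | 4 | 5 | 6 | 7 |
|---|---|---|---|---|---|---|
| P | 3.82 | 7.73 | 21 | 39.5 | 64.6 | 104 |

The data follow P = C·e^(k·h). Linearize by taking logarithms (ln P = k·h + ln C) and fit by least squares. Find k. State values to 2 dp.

k = 0.55

Let Y = ln P. Fitting Y = k·h + ln C by least squares:
Σh = 25.0000, Σ(h)² = 131.0000, Σln P = 18.9188, Σh·ln P = 93.5101.
Equations: 131.0000·k + 25.0000·ln C = 93.5101;  25.0000·k + 6·ln C = 18.9188.
Δ = 131.0000·6 − (25.0000)² = 161.0000; k = (93.5101·6 − 25.0000·18.9188)/161.0000 = 0.54715, ln C = (131.0000·18.9188 − 25.0000·93.5101)/161.0000 = 0.87335.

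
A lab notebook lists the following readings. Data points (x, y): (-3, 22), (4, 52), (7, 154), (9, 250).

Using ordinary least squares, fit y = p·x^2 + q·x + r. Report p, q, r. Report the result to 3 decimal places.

p = 2.938, q = 1.397, r = -0.289

Entries of MᵀM: Σx^2·x^2 = 9299, Σx^2·x = 1109, Σx^2 = 155, Σx·x = 155, Σx = 17, Σ1 = 4.
For Mᵀy: Σx^2·y = 28826, Σx·y = 3470, Σy = 478.
MᵀM·[p, q, r]ᵀ = Mᵀy becomes [[9299, 1109, 155]; [1109, 155, 17]; [155, 17, 4]]·[p, q, r]ᵀ = [28826, 3470, 478]ᵀ.
Solving the 3×3 system (Gaussian elimination) gives p = 2277/775, q = 1083/775, r = -224/775.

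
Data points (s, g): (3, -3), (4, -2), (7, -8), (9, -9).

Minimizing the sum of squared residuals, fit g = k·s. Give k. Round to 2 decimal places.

k = -0.99

AᵀA·[k]ᵀ = Aᵀg reads: 155·k = -154.
k = (-154)/155 = -0.993548.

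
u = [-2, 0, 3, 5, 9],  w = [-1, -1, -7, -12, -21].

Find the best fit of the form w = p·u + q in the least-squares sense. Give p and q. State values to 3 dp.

MᵀM·[p, q]ᵀ = Mᵀw reads: 119·p + 15·q = -268;  15·p + 5·q = -42.
(Σu·u = 119, Σu = 15, Σ1 = 5, Σu·w = -268, Σw = -42.)
Δ = 119·5 − 15² = 370.
p = ((-268)·5 − 15·(-42))/370 = -71/37; q = (119·(-42) − 15·(-268))/370 = -489/185.

p = -1.919, q = -2.643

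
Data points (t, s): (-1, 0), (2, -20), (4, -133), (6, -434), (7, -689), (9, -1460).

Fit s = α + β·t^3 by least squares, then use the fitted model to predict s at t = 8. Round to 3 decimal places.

ŝ = -1026.412

Normal-equation sums: Σ1 = 6, Σt^3 = 1359, Σt^3·t^3 = 699907.
Right-hand side: Σs = -2736, Σt^3·s = -1403083.
Normal equations: [[6, 1359]; [1359, 699907]]·[α, β]ᵀ = [-2736, -1403083]ᵀ.
Δ = 6·699907 − 1359² = 2352561.
α = ((-2736)·699907 − 1359·(-1403083))/2352561 = -2718585/784187; β = (6·(-1403083) − 1359·(-2736))/2352561 = -1566758/784187.
At t = 8: ŝ = (-2718585/784187)·(1) + (-1566758/784187)·(512) = -804898681/784187.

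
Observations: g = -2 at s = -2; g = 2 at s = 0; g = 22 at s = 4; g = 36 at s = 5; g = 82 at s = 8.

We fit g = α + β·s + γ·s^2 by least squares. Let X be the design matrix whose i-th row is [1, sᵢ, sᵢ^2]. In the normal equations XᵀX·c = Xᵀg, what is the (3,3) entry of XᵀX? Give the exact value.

4993

Row 3 ↔ basis s^2, column 3 ↔ basis s^2, so (XᵀX)_{3,3} = Σᵢ (s^2)·(s^2) = (4)·(4) + (0)·(0) + (16)·(16) + (25)·(25) + (64)·(64) = 4993.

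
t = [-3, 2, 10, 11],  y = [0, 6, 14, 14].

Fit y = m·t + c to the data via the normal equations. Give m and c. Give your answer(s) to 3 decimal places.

m = 1.015, c = 3.425

Normal-equation sums: Σt·t = 234, Σt = 20, Σ1 = 4.
And Σt·y = 306, Σy = 34.
Determinant 234·4 − 20² = 536.
m = (306·4 − 20·34)/536 = 68/67; c = (234·34 − 20·306)/536 = 459/134.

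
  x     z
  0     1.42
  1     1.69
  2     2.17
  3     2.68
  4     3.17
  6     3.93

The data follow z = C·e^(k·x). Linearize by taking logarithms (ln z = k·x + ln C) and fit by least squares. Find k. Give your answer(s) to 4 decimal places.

Taking logs, ln z = k·x + ln C, so regress ln z on x.
Σx = 16.0000, Σ(x)² = 66.0000, Σln z = 5.1583, Σx·ln z = 17.8584.
Equations: 66.0000·k + 16.0000·ln C = 17.8584;  16.0000·k + 6·ln C = 5.1583.
Solving (det = 140.0000): k = 0.17584, ln C = 0.39081.

k = 0.1758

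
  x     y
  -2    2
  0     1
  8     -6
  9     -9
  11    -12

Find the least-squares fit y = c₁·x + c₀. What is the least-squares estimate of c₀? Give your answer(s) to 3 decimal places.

The normal system AᵀA·[c₁, c₀]ᵀ = Aᵀy is [[270, 26]; [26, 5]]·[c₁, c₀]ᵀ = [-265, -24]ᵀ.
Eliminating c₀: 5·(row 1) − 26·(row 2) gives 674·c₁ = 5·(-265) − 26·(-24) = -701, so c₁ = -701/674.
Then c₀ = ((-24) − 26·(-701/674))/5 = 205/337.

c₀ = 0.608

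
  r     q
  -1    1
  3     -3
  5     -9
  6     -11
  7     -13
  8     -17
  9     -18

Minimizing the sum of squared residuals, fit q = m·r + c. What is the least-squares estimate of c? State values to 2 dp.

The normal equations are: 265·m + 37·c = -510;  37·m + 7·c = -70.
det = 265·7 − 37² = 486.
m = ((-510)·7 − 37·(-70))/486 = -490/243; c = (265·(-70) − 37·(-510))/486 = 160/243.

c = 0.66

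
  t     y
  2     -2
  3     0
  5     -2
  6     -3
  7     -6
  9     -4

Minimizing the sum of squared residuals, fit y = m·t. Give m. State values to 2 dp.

AᵀA·[m]ᵀ = Aᵀy reads: 204·m = -110.
(Σt·t = 204, Σt·y = -110.)
m = (-110)/204 = -0.539216.

m = -0.54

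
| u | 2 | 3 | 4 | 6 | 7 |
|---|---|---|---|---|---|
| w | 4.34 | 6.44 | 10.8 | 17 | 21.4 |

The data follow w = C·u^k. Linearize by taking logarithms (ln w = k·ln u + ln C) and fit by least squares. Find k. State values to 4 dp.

Taking logs, ln w = k·ln u + ln C, so regress ln w on ln u.
Sums: Σln u = 6.9157, Σ(ln u)² = 10.6062, Σln w = 11.6066, Σln u·ln w = 17.3999.
Normal system: [[10.6062, 6.9157]; [6.9157, 5]]·[k, ln C]ᵀ = [17.3999, 11.6066]ᵀ.
Solving (det = 5.2037): k = 1.29368, ln C = 0.53196.

k = 1.2937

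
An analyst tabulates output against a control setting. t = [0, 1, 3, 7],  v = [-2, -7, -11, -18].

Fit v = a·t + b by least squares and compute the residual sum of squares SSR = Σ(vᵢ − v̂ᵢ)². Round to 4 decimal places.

Entries of MᵀM: Σt·t = 59, Σt = 11, Σ1 = 4.
Moment sums: Σt·v = -166, Σv = -38.
Δ = 59·4 − 11² = 115.
a = ((-166)·4 − 11·(-38))/115 = -246/115; b = (59·(-38) − 11·(-166))/115 = -416/115.
Residuals: 186/115, -143/115, -111/115, 68/115; SSR = 626/115.

SSR = 5.4435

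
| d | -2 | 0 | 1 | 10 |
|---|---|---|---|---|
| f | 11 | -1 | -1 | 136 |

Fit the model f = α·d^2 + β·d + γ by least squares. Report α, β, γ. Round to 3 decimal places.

The normal system XᵀX·[α, β, γ]ᵀ = Xᵀf is [[10017, 993, 105]; [993, 105, 9]; [105, 9, 4]]·[α, β, γ]ᵀ = [13643, 1337, 145]ᵀ.
Inverting the 3×3 Gram matrix, [α, β, γ]ᵀ = [45853/28452, -70105/28452, -1210/2371]ᵀ.

α = 1.612, β = -2.464, γ = -0.510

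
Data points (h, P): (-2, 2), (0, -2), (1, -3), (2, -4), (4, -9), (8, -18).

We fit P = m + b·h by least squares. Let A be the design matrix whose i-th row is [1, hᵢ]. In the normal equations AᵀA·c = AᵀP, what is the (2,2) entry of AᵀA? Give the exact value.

Row 2 ↔ basis h, column 2 ↔ basis h, so (AᵀA)_{2,2} = Σᵢ (h)·(h) = (-2)·(-2) + (0)·(0) + (1)·(1) + (2)·(2) + (4)·(4) + (8)·(8) = 89.

89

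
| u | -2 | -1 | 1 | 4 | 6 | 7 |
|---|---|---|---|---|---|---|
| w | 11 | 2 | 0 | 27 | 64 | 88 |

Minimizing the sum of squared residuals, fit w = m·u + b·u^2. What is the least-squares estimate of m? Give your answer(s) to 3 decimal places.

m = -1.248

Setting ∂/∂m … = 0 gives: 107·m + 615·b = 1084;  615·m + 3971·b = 7094.
det = 107·3971 − 615² = 46672.
m = (1084·3971 − 615·7094)/46672 = -29123/23336; b = (107·7094 − 615·1084)/46672 = 46199/23336.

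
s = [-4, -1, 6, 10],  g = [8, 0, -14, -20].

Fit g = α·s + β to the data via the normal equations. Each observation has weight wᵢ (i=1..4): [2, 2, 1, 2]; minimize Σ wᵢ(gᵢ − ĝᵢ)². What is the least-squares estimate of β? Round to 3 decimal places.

β = -0.913

Entries of MᵀWM: Σwᵢ·s·s = 270, Σwᵢ·s = 16, Σwᵢ·1 = 7.
Moment sums: Σwᵢ·s·g = -548, Σwᵢ·g = -38.
Eliminating β: 7·(row 1) − 16·(row 2) gives 1634·α = 7·(-548) − 16·(-38) = -3228, so α = -1614/817.
Then β = ((-38) − 16·(-1614/817))/7 = -746/817.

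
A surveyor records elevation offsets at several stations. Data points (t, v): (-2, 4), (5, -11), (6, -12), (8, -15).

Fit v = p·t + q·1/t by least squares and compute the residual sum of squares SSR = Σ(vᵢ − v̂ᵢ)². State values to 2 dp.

From the data, Σt·t = 129, Σt·1/t = 4, Σ1/t·1/t = 4801/14400.
Right-hand side: Σt·v = -255, Σ1/t·v = -323/40.
So MᵀM·[p, q]ᵀ = Mᵀv: [[129, 4]; [4, 4801/14400]]·[p, q]ᵀ = [-255, -323/40]ᵀ.
det = 129·(4801/14400) − 4² = 129643/4800.
p = ((-255)·(4801/14400) − 4·(-323/40))/(129643/4800) = -253045/129643; q = (129·(-323/40) − 4·(-255))/(129643/4800) = -104040/129643.
Residuals: -39538/129643, -140040/129643, -20106/129643, 92720/129643; SSR = 232760/129643.

SSR = 1.80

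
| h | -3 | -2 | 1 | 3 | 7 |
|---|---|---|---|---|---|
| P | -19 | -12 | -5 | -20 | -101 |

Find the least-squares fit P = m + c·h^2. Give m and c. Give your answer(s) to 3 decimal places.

Compute the Gram sums: Σ1 = 5, Σh^2 = 72, Σh^2·h^2 = 2580.
For AᵀP: ΣP = -157, Σh^2·P = -5353.
So AᵀA·[m, c]ᵀ = AᵀP: [[5, 72]; [72, 2580]]·[m, c]ᵀ = [-157, -5353]ᵀ.
det = 5·2580 − 72² = 7716.
m = ((-157)·2580 − 72·(-5353))/7716 = -1637/643; c = (5·(-5353) − 72·(-157))/7716 = -15461/7716.

m = -2.546, c = -2.004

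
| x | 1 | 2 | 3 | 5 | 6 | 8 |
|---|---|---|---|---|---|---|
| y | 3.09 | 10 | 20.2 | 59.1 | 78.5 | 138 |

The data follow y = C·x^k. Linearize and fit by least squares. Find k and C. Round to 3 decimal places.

k = 1.842, C = 2.912

Let Y = ln y. Fitting Y = k·ln x + ln C by least squares:
Sums: Σln x = 7.2724, Σ(ln x)² = 11.8122, Σln y = 19.8060, Σln x·ln y = 29.5269.
Normal system: [[11.8122, 7.2724]; [7.2724, 6]]·[k, ln C]ᵀ = [29.5269, 19.8060]ᵀ.
Δ = 11.8122·6 − (7.2724)² = 17.9853; k = (29.5269·6 − 7.2724·19.8060)/17.9853 = 1.84175, ln C = (11.8122·19.8060 − 7.2724·29.5269)/17.9853 = 1.06868, so C = exp(1.06868) = 2.91153.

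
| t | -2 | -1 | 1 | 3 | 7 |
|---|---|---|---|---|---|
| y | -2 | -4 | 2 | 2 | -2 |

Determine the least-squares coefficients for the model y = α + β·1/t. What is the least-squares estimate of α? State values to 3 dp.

α = -0.785

With design matrix M, MᵀM = [[5, -1/42]; [-1/42, 4201/1764]] and Mᵀy = [-4, 155/21]ᵀ.
Eliminating β: (4201/1764)·(row 1) − (-1/42)·(row 2) gives (5251/441)·α = (4201/1764)·(-4) − (-1/42)·(155/21) = -2749/294, so α = -8247/10502.
Then β = ((155/21) − (-1/42)·(-8247/10502))/(4201/1764) = 16233/5251.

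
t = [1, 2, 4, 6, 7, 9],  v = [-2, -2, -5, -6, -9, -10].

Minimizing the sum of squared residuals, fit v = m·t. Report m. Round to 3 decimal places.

AᵀA·[m]ᵀ = Aᵀv reads: 187·m = -215.
m = (-215)/187 = -1.14973.

m = -1.150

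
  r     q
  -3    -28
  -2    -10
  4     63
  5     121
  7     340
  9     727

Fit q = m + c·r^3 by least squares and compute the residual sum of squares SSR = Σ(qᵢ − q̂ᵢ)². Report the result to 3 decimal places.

Setting ∂/∂m … = 0 gives: 6·m + 1226·c = 1213;  1226·m + 669604·c = 666596.
Δ = 6·669604 − 1226² = 2514548.
m = (1213·669604 − 1226·666596)/2514548 = -1254261/628637; c = (6·666596 − 1226·1213)/2514548 = 1256219/1257274.
Residuals: 1222763/1257274, -7233/628637, 659384/628637, -2388699/1257274, -901435/1257274, 763069/1257274; SSR = 4110182/628637.

SSR = 6.538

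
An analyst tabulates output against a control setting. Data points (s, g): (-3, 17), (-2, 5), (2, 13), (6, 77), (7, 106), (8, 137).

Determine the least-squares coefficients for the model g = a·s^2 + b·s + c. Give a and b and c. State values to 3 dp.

a = 1.976, b = 1.083, c = 1.257

Sums needed: Σs^2·s^2 = 7906, Σs^2·s = 1044, Σs^2 = 166, Σs·s = 166, Σs = 18, Σ1 = 6.
And Σs^2·g = 16959, Σs·g = 2265, Σg = 355.
Normal equations: [[7906, 1044, 166]; [1044, 166, 18]; [166, 18, 6]]·[a, b, c]ᵀ = [16959, 2265, 355]ᵀ.
Row-reducing yields a = 15448/7819, b = 8466/7819, c = 2809/2234.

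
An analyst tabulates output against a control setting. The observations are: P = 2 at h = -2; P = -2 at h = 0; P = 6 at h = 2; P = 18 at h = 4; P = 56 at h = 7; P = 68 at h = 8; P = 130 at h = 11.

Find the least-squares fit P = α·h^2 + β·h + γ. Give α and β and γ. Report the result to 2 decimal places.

Sums needed: Σh^2·h^2 = 21426, Σh^2·h = 2250, Σh^2 = 258, Σh·h = 258, Σh = 30, Σ1 = 7.
For XᵀP: Σh^2·P = 23146, Σh·P = 2446, ΣP = 278.
XᵀX·[α, β, γ]ᵀ = XᵀP becomes [[21426, 2250, 258]; [2250, 258, 30]; [258, 30, 7]]·[α, β, γ]ᵀ = [23146, 2446, 278]ᵀ.
Solving the 3×3 system (Gaussian elimination) gives α = 68251/67956, β = 55297/67956, γ = -4475/5663.

α = 1.00, β = 0.81, γ = -0.79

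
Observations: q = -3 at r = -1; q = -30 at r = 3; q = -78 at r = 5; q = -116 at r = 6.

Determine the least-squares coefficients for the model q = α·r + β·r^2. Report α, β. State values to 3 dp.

The normal equations are: 71·α + 367·β = -1173;  367·α + 2003·β = -6399.
(Σr·r = 71, Σr·r^2 = 367, Σr^2·r^2 = 2003, Σr·q = -1173, Σr^2·q = -6399.)
det = 71·2003 − 367² = 7524.
α = ((-1173)·2003 − 367·(-6399))/7524 = -181/1254; β = (71·(-6399) − 367·(-1173))/7524 = -3973/1254.

α = -0.144, β = -3.168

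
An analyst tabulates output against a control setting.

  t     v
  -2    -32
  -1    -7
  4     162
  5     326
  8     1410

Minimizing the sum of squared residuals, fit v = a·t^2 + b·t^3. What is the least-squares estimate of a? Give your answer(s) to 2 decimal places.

a = -1.91

Compute the Gram sums: Σt^2·t^2 = 4994, Σt^2·t^3 = 36884, Σt^3·t^3 = 281930.
For Aᵀv: Σt^2·v = 100847, Σt^3·v = 773301.
Δ = 4994·281930 − 36884² = 47528964.
a = (100847·281930 − 36884·773301)/47528964 = -6474241/3394926; b = (4994·773301 − 36884·100847)/47528964 = 10158889/3394926.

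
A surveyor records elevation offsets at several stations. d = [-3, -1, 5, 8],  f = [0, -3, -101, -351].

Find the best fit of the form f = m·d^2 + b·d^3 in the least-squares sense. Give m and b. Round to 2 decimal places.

Compute the Gram sums: Σd^2·d^2 = 4803, Σd^2·d^3 = 35649, Σd^3·d^3 = 278499.
For Xᵀf: Σd^2·f = -24992, Σd^3·f = -192334.
det = 4803·278499 − 35649² = 66779496.
m = ((-24992)·278499 − 35649·(-192334))/66779496 = -17288707/11129916; b = (4803·(-192334) − 35649·(-24992))/66779496 = -5473399/11129916.

m = -1.55, b = -0.49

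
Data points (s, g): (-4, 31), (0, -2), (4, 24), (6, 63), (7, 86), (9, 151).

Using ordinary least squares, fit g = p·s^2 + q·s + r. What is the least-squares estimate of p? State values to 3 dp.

p = 1.991

Setting ∂/∂p … = 0 gives: 10770·p + 1288·q + 198·r = 19593;  1288·p + 198·q + 22·r = 2311;  198·p + 22·q + 6·r = 353.
(Σs^2·s^2 = 10770, Σs^2·s = 1288, Σs^2 = 198, Σs·s = 198, Σs = 22, Σ1 = 6, Σs^2·g = 19593, Σs·g = 2311, Σg = 353.)
Row-reducing yields p = 270547/135885, q = -39482/45295, r = -998363/271770.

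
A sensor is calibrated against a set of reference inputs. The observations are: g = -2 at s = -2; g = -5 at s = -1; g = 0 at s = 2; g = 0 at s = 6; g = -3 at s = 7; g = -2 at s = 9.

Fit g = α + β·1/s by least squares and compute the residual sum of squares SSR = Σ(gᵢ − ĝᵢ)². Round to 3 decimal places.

SSR = 6.329

Forming AᵀA = [[6, -73/126]; [-73/126, 24775/15876]] and Aᵀg = [-12, 337/63]ᵀ gives AᵀA·[α, β]ᵀ = Aᵀg.
det = 6·(24775/15876) − (-73/126)² = 143321/15876.
α = ((-12)·(24775/15876) − (-73/126)·(337/63))/(143321/15876) = -248098/143321; β = (6·(337/63) − (-73/126)·(-12))/(143321/15876) = 399168/143321.
Residuals: 161040/143321, -69339/143321, 48514/143321, 181570/143321, -238889/143321, -82896/143321; SSR = 907074/143321.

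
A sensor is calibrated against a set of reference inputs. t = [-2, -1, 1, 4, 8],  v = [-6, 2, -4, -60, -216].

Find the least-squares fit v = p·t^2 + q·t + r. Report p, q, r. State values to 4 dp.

Entries of XᵀX: Σt^2·t^2 = 4370, Σt^2·t = 568, Σt^2 = 86, Σt·t = 86, Σt = 10, Σ1 = 5.
And Σt^2·v = -14810, Σt·v = -1962, Σv = -284.
XᵀX·[p, q, r]ᵀ = Xᵀv becomes [[4370, 568, 86]; [568, 86, 10]; [86, 10, 5]]·[p, q, r]ᵀ = [-14810, -1962, -284]ᵀ.
Inverting the 3×3 Gram matrix, [p, q, r]ᵀ = [-1301/429, -1255/429, 40/33]ᵀ.

p = -3.0326, q = -2.9254, r = 1.2121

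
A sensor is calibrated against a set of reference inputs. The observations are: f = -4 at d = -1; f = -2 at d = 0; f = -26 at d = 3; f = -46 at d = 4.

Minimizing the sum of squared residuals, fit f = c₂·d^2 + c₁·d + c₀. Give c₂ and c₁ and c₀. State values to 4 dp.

Setting ∂/∂c₂ … = 0 gives: 338·c₂ + 90·c₁ + 26·c₀ = -974;  90·c₂ + 26·c₁ + 6·c₀ = -258;  26·c₂ + 6·c₁ + 4·c₀ = -78.
(Σd^2·d^2 = 338, Σd^2·d = 90, Σd^2 = 26, Σd·d = 26, Σd = 6, Σ1 = 4, Σd^2·f = -974, Σd·f = -258, Σf = -78.)
Solving the 3×3 system (Gaussian elimination) gives c₂ = -11/4, c₁ = -3/68, c₀ = -53/34.

c₂ = -2.7500, c₁ = -0.0441, c₀ = -1.5588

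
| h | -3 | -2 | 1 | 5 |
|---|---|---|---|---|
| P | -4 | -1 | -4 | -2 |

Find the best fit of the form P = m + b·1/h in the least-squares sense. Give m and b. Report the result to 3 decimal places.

m = -2.646, b = -1.140

AᵀA·[m, b]ᵀ = AᵀP reads: 4·m + (11/30)·b = -11;  (11/30)·m + (1261/900)·b = -77/30.
(Σ1 = 4, Σ1/h = 11/30, Σ1/h·1/h = 1261/900, ΣP = -11, Σ1/h·P = -77/30.)
Determinant 4·(1261/900) − (11/30)² = 547/100.
m = ((-11)·(1261/900) − (11/30)·(-77/30))/(547/100) = -13024/4923; b = (4·(-77/30) − (11/30)·(-11))/(547/100) = -1870/1641.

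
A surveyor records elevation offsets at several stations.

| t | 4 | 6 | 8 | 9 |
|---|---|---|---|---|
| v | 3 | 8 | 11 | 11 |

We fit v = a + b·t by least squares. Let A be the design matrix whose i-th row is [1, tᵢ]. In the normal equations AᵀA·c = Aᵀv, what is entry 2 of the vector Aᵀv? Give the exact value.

Entry 2 ↔ basis t, so (Aᵀv)_{2} = Σᵢ (t)·vᵢ = (4)·(3) + (6)·(8) + (8)·(11) + (9)·(11) = 247.

247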